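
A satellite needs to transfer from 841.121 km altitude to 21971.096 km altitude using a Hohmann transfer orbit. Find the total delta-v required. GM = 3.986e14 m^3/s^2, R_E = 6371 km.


r1 = 7212.1210 km = 7.212121e+06 m
r2 = 28342.0960 km = 2.8342096e+07 m
dv1 = sqrt(mu/r1)*(sqrt(2*r2/(r1+r2)) - 1) = 1952.6584 m/s
dv2 = sqrt(mu/r2)*(1 - sqrt(2*r1/(r1+r2))) = 1361.5288 m/s
total dv = |dv1| + |dv2| = 1952.6584 + 1361.5288 = 3314.1872 m/s = 3.3142 km/s

3.3142 km/s


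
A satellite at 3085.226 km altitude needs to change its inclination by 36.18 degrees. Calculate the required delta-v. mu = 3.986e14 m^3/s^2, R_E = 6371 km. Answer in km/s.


r = 9456.2260 km = 9.456226e+06 m
V = sqrt(mu/r) = 6492.4666 m/s
di = 36.18 deg = 0.6314601 rad
dV = 2*V*sin(di/2) = 2*6492.4666*sin(0.3157301)
dV = 4031.9585 m/s = 4.0320 km/s

4.0320 km/s


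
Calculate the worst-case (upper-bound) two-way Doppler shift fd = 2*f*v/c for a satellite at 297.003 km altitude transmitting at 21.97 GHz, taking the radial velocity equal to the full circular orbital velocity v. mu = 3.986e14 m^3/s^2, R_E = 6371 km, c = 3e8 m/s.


r = 6.668003e+06 m
v = sqrt(mu/r) = 7731.6245 m/s (worst-case radial velocity)
f = 21.97 GHz = 2.197e+10 Hz
fd = 2*f*v/c = 2*2.197e+10*7731.6245/3.0e+08
fd = 1.1324253e+06 Hz

1.1324e+06 Hz


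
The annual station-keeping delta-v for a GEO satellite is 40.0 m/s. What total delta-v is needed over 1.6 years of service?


dV = rate * years = 40.0 * 1.6
dV = 64.0000 m/s

64.0000 m/s


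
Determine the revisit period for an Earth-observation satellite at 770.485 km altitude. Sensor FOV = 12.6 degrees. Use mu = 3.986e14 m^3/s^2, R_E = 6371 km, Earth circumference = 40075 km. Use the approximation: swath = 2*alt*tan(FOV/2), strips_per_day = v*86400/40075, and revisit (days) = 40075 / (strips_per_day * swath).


swath = 2*770.485*tan(0.1099557) = 170.1247 km
v = sqrt(mu/r) = 7470.9251 m/s = 7.4709 km/s
strips/day = v*86400/40075 = 7.4709*86400/40075 = 16.1070
coverage/day = strips * swath = 16.1070 * 170.1247 = 2740.1977 km
revisit = 40075 / 2740.1977 = 14.6249 days

14.6249 days


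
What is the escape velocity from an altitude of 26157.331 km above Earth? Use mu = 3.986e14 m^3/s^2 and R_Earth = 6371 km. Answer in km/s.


r = 6371.0 + 26157.331 = 32528.3310 km = 3.2528331e+07 m
v_esc = sqrt(2*mu/r) = sqrt(2*3.986e14 / 3.2528331e+07)
v_esc = 4950.5421 m/s = 4.9505 km/s

4.9505 km/s


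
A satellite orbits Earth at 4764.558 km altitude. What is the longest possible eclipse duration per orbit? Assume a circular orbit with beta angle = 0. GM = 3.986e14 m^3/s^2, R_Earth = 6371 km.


r = 11135.5580 km
T = 194.9072 min
Eclipse fraction = arcsin(R_E/r)/pi = arcsin(6371.0000/11135.5580)/pi
= arcsin(0.5721312)/pi = 0.1938832
Eclipse duration = 0.1938832 * 194.9072 = 37.7892 min

37.7892 minutes


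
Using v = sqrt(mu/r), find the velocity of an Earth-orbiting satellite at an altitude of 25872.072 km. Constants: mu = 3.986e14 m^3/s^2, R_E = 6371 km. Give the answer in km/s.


r = R_E + alt = 6371.0 + 25872.072 = 32243.0720 km = 3.2243072e+07 m
v = sqrt(mu/r) = sqrt(3.986e14 / 3.2243072e+07) = 3516.0127 m/s = 3.5160 km/s

3.5160 km/s


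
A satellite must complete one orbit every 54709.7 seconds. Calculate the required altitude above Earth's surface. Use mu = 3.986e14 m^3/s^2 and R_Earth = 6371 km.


T = 54709.7 s
r = (mu*T^2/(4*pi^2))^(1/3) = (3.986e14 * 54709.7^2 / (4*pi^2))^(1/3)
r = 3.1148376e+07 m = 31148.3760 km
alt = r - R_E = 31148.3760 - 6371 = 24777.3760 km

24777.3760 km


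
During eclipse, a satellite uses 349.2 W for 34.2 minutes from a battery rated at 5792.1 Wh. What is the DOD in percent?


E_used = P * t / 60 = 349.2 * 34.2 / 60 = 199.0440 Wh
DOD = E_used / E_total * 100 = 199.0440 / 5792.1 * 100
DOD = 3.4365 %

3.4365 %


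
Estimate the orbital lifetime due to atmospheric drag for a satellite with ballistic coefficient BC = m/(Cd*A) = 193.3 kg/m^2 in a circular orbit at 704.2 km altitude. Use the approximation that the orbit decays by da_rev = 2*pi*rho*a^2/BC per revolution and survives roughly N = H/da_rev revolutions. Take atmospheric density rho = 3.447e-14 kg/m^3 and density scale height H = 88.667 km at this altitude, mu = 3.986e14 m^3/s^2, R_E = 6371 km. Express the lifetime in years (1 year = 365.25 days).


a = R_E + alt = 7075.2000 km = 7.0752e+06 m
da_rev = 2*pi*rho*a^2/BC = 2*pi*3.447e-14*(7.0752e+06)^2/193.3 = 0.0560875848 m per revolution
N = H/da_rev = 88667.0000 m / 0.0560875848 m = 1.5808668e+06 revolutions
P = 2*pi*sqrt(a^3/mu) = 5922.6941 s
lifetime = N*P = 1.5808668e+06 * 5922.6941 = 9.3629904e+09 s = 108367.9443 days
years = 108367.9443 / 365.25 = 296.6953 years

296.6953 years


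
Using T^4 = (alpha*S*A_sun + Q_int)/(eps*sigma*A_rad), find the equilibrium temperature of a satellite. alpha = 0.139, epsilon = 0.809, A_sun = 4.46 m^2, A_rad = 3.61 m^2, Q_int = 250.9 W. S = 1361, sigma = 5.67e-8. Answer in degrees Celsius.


Numerator = alpha*S*A_sun + Q_int = 0.139*1361*4.46 + 250.9 = 1094.6383 W
Denominator = eps*sigma*A_rad = 0.809*5.67e-8*3.61 = 1.6559178e-07 W/K^4
T^4 = 6.6104629e+09 K^4
T = 285.1399 K = 11.9899 C

11.9899 degrees Celsius


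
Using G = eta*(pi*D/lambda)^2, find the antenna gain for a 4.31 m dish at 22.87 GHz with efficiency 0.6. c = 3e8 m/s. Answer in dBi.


lambda = c/f = 3e8 / 2.287e+10 = 0.01311762 m
G = eta*(pi*D/lambda)^2 = 0.6*(pi*4.31/0.01311762)^2
G = 639286.2387 (linear)
G = 10*log10(639286.2387) = 58.0570 dBi

58.0570 dBi


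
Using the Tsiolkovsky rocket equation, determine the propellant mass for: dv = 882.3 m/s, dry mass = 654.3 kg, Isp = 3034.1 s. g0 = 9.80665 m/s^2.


ve = Isp * g0 = 3034.1 * 9.80665 = 29754.356765 m/s
mass ratio = exp(dv/ve) = exp(882.3/29754.356765) = 1.03009682
m_prop = m_dry * (mr - 1) = 654.3 * (1.03009682 - 1)
m_prop = 19.6924 kg

19.6924 kg


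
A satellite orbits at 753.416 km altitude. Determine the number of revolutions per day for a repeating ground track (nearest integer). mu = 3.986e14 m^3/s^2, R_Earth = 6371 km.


r = 7.124416e+06 m
T = 2*pi*sqrt(r^3/mu) = 5984.6000 s = 99.7433 min
revs/day = 1440 / 99.7433 = 14.4371
Rounded: 14 revolutions per day

14 revolutions per day


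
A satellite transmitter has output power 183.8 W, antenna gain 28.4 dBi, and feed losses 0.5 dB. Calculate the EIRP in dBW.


Pt = 183.8 W = 22.6435 dBW
EIRP = Pt_dBW + Gt - losses = 22.6435 + 28.4 - 0.5 = 50.5435 dBW

50.5435 dBW


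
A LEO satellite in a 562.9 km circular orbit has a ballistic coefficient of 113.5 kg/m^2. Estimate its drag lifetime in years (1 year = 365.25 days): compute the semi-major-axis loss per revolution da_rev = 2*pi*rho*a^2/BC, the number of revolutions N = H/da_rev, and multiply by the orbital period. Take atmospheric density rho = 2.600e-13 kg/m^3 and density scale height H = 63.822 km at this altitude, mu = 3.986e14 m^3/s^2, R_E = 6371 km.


a = R_E + alt = 6933.9000 km = 6.9339e+06 m
da_rev = 2*pi*rho*a^2/BC = 2*pi*2.600e-13*(6.9339e+06)^2/113.5 = 0.692010211 m per revolution
N = H/da_rev = 63822.0000 m / 0.692010211 m = 92226.9628 revolutions
P = 2*pi*sqrt(a^3/mu) = 5746.1582 s
lifetime = N*P = 92226.9628 * 5746.1582 = 5.2995072e+08 s = 6133.6889 days
years = 6133.6889 / 365.25 = 16.7931 years

16.7931 years


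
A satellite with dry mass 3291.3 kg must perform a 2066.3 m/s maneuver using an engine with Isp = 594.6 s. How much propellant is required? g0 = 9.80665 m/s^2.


ve = Isp * g0 = 594.6 * 9.80665 = 5831.034090 m/s
mass ratio = exp(dv/ve) = exp(2066.3/5831.034090) = 1.42527180
m_prop = m_dry * (mr - 1) = 3291.3 * (1.42527180 - 1)
m_prop = 1399.6971 kg

1399.6971 kg


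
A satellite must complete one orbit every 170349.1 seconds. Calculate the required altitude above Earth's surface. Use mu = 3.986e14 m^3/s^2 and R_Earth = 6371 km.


T = 170349.1 s
r = (mu*T^2/(4*pi^2))^(1/3) = (3.986e14 * 170349.1^2 / (4*pi^2))^(1/3)
r = 6.6417993e+07 m = 66417.9930 km
alt = r - R_E = 66417.9930 - 6371 = 60046.9930 km

60046.9930 km


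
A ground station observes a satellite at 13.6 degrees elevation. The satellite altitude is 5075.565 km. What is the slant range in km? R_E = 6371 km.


h = 5075.565 km, el = 13.6 deg
d = -R_E*sin(el) + sqrt((R_E*sin(el))^2 + 2*R_E*h + h^2)
d = -6371.0000*sin(0.2373648) + sqrt((6371.0000*0.2351421)^2 + 2*6371.0000*5075.565 + 5075.565^2)
d = 8128.8761 km

8128.8761 km


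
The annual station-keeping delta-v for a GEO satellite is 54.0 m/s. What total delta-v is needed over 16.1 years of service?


dV = rate * years = 54.0 * 16.1
dV = 869.4000 m/s

869.4000 m/s


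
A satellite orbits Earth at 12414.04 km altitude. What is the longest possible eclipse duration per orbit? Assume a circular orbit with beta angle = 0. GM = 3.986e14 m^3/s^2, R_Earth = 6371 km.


r = 18785.0400 km
T = 427.0494 min
Eclipse fraction = arcsin(R_E/r)/pi = arcsin(6371.0000/18785.0400)/pi
= arcsin(0.3391529)/pi = 0.1101404
Eclipse duration = 0.1101404 * 427.0494 = 47.0354 min

47.0354 minutes


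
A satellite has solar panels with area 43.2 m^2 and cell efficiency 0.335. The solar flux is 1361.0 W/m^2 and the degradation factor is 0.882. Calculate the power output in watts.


P = area * eta * S * degradation
P = 43.2 * 0.335 * 1361.0 * 0.882
P = 17372.2177 W

17372.2177 W


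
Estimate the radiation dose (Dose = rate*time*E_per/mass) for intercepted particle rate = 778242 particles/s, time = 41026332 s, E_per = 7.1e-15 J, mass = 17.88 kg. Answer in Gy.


Total energy deposited = rate * time * E_per
  = 778242 * 41026332 * 7.1e-15 = 0.2266917 J
Dose = E_total / mass = 0.2266917 / 17.88
Dose = 0.01267851 Gy

0.0127 Gy


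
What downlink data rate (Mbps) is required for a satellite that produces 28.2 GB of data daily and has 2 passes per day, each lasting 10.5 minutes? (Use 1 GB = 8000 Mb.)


total contact time = 2 * 10.5 * 60 = 1260.0000 s
data = 28.2 GB = 225600.0000 Mb
rate = 225600.0000 / 1260.0000 = 179.0476 Mbps

179.0476 Mbps


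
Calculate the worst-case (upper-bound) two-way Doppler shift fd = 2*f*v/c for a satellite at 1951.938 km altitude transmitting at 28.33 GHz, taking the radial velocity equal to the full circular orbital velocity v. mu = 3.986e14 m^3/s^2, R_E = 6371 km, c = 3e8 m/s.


r = 8.322938e+06 m
v = sqrt(mu/r) = 6920.3860 m/s (worst-case radial velocity)
f = 28.33 GHz = 2.833e+10 Hz
fd = 2*f*v/c = 2*2.833e+10*6920.3860/3.0e+08
fd = 1.3070302e+06 Hz

1.3070e+06 Hz


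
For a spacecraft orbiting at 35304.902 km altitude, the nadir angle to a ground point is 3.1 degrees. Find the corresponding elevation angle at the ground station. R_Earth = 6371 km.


r = R_E + alt = 41675.9020 km
Law of sines in the satellite / Earth-center / ground-point triangle:
  sin(nadir)/R_E = sin(90 + el)/r  =>  cos(el) = (r/R_E)*sin(nadir)
cos(el) = (41675.9020 / 6371.0000) * sin(3.1 deg) = 0.3537566
el = arccos(0.3537566) = 69.2827 deg
(Earth-central angle = 90 - nadir - el = 17.6173 deg)

69.2827 degrees


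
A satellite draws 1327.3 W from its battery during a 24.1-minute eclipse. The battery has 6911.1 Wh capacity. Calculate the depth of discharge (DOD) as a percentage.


E_used = P * t / 60 = 1327.3 * 24.1 / 60 = 533.1322 Wh
DOD = E_used / E_total * 100 = 533.1322 / 6911.1 * 100
DOD = 7.7141 %

7.7141 %


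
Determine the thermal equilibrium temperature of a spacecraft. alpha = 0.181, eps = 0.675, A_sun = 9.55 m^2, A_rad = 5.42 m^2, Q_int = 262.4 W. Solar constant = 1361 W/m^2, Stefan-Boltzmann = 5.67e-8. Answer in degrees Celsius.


Numerator = alpha*S*A_sun + Q_int = 0.181*1361*9.55 + 262.4 = 2614.9565 W
Denominator = eps*sigma*A_rad = 0.675*5.67e-8*5.42 = 2.0743695e-07 W/K^4
T^4 = 1.2606031e+10 K^4
T = 335.0770 K = 61.9270 C

61.9270 degrees Celsius


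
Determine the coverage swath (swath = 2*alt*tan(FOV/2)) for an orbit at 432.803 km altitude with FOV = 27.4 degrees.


FOV = 27.4 deg = 0.4782202 rad
swath = 2 * alt * tan(FOV/2) = 2 * 432.803 * tan(0.2391101)
swath = 2 * 432.803 * 0.2437737
swath = 211.0120 km

211.0120 km


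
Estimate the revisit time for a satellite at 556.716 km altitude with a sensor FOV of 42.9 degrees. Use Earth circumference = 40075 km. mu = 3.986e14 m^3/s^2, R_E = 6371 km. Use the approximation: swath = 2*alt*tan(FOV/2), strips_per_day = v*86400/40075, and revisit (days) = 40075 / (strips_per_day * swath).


swath = 2*556.716*tan(0.3743731) = 437.4705 km
v = sqrt(mu/r) = 7585.3148 m/s = 7.5853 km/s
strips/day = v*86400/40075 = 7.5853*86400/40075 = 16.3536
coverage/day = strips * swath = 16.3536 * 437.4705 = 7154.2249 km
revisit = 40075 / 7154.2249 = 5.6016 days

5.6016 days


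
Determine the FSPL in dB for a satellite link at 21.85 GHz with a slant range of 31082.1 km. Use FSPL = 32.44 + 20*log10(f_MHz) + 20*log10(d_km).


f = 21.85 GHz = 21850.0000 MHz
d = 31082.1 km
FSPL = 32.44 + 20*log10(21850.0000) + 20*log10(31082.1)
FSPL = 32.44 + 86.7890 + 89.8502
FSPL = 209.0792 dB

209.0792 dB


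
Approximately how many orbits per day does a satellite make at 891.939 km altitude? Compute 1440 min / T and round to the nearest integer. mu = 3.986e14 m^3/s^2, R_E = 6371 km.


r = 7.262939e+06 m
T = 2*pi*sqrt(r^3/mu) = 6159.9873 s = 102.6665 min
revs/day = 1440 / 102.6665 = 14.0260
Rounded: 14 revolutions per day

14 revolutions per day


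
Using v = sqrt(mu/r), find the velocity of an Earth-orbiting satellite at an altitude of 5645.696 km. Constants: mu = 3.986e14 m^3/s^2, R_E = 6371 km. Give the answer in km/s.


r = R_E + alt = 6371.0 + 5645.696 = 12016.6960 km = 1.2016696e+07 m
v = sqrt(mu/r) = sqrt(3.986e14 / 1.2016696e+07) = 5759.3850 m/s = 5.7594 km/s

5.7594 km/s


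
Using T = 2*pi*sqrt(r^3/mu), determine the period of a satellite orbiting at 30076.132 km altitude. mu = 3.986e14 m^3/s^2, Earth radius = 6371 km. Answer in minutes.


r = 36447.1320 km = 3.6447132e+07 m
T = 2*pi*sqrt(r^3/mu) = 2*pi*sqrt(4.8416131e+22 / 3.986e14)
T = 69247.8447 s = 1154.1307 min

1154.1307 minutes


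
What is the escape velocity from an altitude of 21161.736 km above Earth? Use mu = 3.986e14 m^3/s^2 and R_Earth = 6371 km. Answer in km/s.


r = 6371.0 + 21161.736 = 27532.7360 km = 2.7532736e+07 m
v_esc = sqrt(2*mu/r) = sqrt(2*3.986e14 / 2.7532736e+07)
v_esc = 5380.9500 m/s = 5.3810 km/s

5.3810 km/s


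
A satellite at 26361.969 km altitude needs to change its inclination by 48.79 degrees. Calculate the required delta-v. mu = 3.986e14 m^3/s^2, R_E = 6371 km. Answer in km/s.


r = 32732.9690 km = 3.2732969e+07 m
V = sqrt(mu/r) = 3489.6024 m/s
di = 48.79 deg = 0.8515461 rad
dV = 2*V*sin(di/2) = 2*3489.6024*sin(0.4257731)
dV = 2882.5858 m/s = 2.8826 km/s

2.8826 km/s


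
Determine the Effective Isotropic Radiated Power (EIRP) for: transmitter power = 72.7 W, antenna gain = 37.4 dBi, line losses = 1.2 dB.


Pt = 72.7 W = 18.6153 dBW
EIRP = Pt_dBW + Gt - losses = 18.6153 + 37.4 - 1.2 = 54.8153 dBW

54.8153 dBW


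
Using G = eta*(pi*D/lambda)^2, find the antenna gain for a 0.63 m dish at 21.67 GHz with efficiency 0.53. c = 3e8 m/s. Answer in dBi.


lambda = c/f = 3e8 / 2.167e+10 = 0.01384402 m
G = eta*(pi*D/lambda)^2 = 0.53*(pi*0.63/0.01384402)^2
G = 10832.5830 (linear)
G = 10*log10(10832.5830) = 40.3473 dBi

40.3473 dBi


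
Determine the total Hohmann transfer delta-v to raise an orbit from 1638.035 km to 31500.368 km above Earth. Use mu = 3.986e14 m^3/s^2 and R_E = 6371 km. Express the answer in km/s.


r1 = 8009.0350 km = 8.009035e+06 m
r2 = 37871.3680 km = 3.7871368e+07 m
dv1 = sqrt(mu/r1)*(sqrt(2*r2/(r1+r2)) - 1) = 2009.6243 m/s
dv2 = sqrt(mu/r2)*(1 - sqrt(2*r1/(r1+r2))) = 1327.3185 m/s
total dv = |dv1| + |dv2| = 2009.6243 + 1327.3185 = 3336.9427 m/s = 3.3369 km/s

3.3369 km/s


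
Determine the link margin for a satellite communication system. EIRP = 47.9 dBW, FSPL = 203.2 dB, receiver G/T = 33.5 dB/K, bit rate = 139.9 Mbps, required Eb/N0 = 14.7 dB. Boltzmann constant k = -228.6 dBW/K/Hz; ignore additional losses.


C/N0 = EIRP - FSPL + G/T - k = 47.9 - 203.2 + 33.5 - (-228.6)
C/N0 = 106.8000 dB-Hz
R_b = 139.9 Mbps = 1.399e+08 bps -> 10*log10(R_b) = 81.4582 dB-Hz
Eb/N0 = C/N0 - 10*log10(R_b) = 106.8000 - 81.4582 = 25.3418 dB
Margin = Eb/N0 - Eb/N0_req = 25.3418 - 14.7 = 10.6418 dB (link closes)

10.6418 dB


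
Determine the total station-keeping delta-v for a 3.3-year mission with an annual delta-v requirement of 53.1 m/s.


dV = rate * years = 53.1 * 3.3
dV = 175.2300 m/s

175.2300 m/s


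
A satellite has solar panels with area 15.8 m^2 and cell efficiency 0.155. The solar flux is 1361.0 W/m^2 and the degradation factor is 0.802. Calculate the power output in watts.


P = area * eta * S * degradation
P = 15.8 * 0.155 * 1361.0 * 0.802
P = 2673.1374 W

2673.1374 W


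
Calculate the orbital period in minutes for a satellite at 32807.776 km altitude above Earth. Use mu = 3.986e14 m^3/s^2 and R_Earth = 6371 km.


r = 39178.7760 km = 3.9178776e+07 m
T = 2*pi*sqrt(r^3/mu) = 2*pi*sqrt(6.01385e+22 / 3.986e14)
T = 77176.9332 s = 1286.2822 min

1286.2822 minutes


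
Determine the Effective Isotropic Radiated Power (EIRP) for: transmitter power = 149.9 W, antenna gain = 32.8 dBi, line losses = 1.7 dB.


Pt = 149.9 W = 21.7580 dBW
EIRP = Pt_dBW + Gt - losses = 21.7580 + 32.8 - 1.7 = 52.8580 dBW

52.8580 dBW


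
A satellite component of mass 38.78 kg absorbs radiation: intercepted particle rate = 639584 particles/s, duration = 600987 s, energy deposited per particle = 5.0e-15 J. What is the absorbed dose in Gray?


Total energy deposited = rate * time * E_per
  = 639584 * 600987 * 5.0e-15 = 0.001921908 J
Dose = E_total / mass = 0.001921908 / 38.78
Dose = 4.9559266e-05 Gy

4.9559e-05 Gy


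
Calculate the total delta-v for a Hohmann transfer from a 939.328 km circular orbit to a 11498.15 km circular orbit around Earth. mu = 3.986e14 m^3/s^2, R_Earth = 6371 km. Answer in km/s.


r1 = 7310.3280 km = 7.310328e+06 m
r2 = 17869.1500 km = 1.786915e+07 m
dv1 = sqrt(mu/r1)*(sqrt(2*r2/(r1+r2)) - 1) = 1413.0415 m/s
dv2 = sqrt(mu/r2)*(1 - sqrt(2*r1/(r1+r2))) = 1124.0285 m/s
total dv = |dv1| + |dv2| = 1413.0415 + 1124.0285 = 2537.0701 m/s = 2.5371 km/s

2.5371 km/s


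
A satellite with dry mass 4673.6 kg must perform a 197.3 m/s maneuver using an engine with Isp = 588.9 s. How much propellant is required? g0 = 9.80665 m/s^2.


ve = Isp * g0 = 588.9 * 9.80665 = 5775.136185 m/s
mass ratio = exp(dv/ve) = exp(197.3/5775.136185) = 1.03475398
m_prop = m_dry * (mr - 1) = 4673.6 * (1.03475398 - 1)
m_prop = 162.4262 kg

162.4262 kg


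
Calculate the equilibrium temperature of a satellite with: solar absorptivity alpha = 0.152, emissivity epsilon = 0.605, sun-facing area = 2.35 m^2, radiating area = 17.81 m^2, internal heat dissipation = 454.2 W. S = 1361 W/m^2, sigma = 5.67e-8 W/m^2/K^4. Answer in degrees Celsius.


Numerator = alpha*S*A_sun + Q_int = 0.152*1361*2.35 + 454.2 = 940.3492 W
Denominator = eps*sigma*A_rad = 0.605*5.67e-8*17.81 = 6.1094533e-07 W/K^4
T^4 = 1.5391708e+09 K^4
T = 198.0714 K = -75.0786 C

-75.0786 degrees Celsius


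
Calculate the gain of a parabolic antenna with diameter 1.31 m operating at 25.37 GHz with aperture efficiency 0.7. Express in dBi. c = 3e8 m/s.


lambda = c/f = 3e8 / 2.537e+10 = 0.01182499 m
G = eta*(pi*D/lambda)^2 = 0.7*(pi*1.31/0.01182499)^2
G = 84788.8611 (linear)
G = 10*log10(84788.8611) = 49.2834 dBi

49.2834 dBi


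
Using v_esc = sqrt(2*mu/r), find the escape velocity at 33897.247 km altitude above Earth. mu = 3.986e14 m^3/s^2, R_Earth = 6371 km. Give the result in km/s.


r = 6371.0 + 33897.247 = 40268.2470 km = 4.0268247e+07 m
v_esc = sqrt(2*mu/r) = sqrt(2*3.986e14 / 4.0268247e+07)
v_esc = 4449.4085 m/s = 4.4494 km/s

4.4494 km/s


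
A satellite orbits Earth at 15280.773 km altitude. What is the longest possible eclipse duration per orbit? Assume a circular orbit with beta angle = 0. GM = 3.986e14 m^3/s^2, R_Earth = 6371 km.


r = 21651.7730 km
T = 528.4455 min
Eclipse fraction = arcsin(R_E/r)/pi = arcsin(6371.0000/21651.7730)/pi
= arcsin(0.2942484)/pi = 0.0950693
Eclipse duration = 0.0950693 * 528.4455 = 50.2389 min

50.2389 minutes


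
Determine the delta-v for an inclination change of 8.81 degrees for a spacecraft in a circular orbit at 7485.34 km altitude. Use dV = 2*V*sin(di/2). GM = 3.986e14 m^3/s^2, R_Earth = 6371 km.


r = 13856.3400 km = 1.385634e+07 m
V = sqrt(mu/r) = 5363.4518 m/s
di = 8.81 deg = 0.1537635 rad
dV = 2*V*sin(di/2) = 2*5363.4518*sin(0.07688175)
dV = 823.8910 m/s = 0.823891 km/s

0.8239 km/s


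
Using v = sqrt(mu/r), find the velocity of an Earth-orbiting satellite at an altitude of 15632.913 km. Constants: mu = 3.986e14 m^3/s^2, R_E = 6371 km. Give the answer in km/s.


r = R_E + alt = 6371.0 + 15632.913 = 22003.9130 km = 2.2003913e+07 m
v = sqrt(mu/r) = sqrt(3.986e14 / 2.2003913e+07) = 4256.1673 m/s = 4.2562 km/s

4.2562 km/s


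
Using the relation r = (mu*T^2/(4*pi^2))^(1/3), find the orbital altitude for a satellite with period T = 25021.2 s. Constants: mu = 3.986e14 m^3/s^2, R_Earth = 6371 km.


T = 25021.2 s
r = (mu*T^2/(4*pi^2))^(1/3) = (3.986e14 * 25021.2^2 / (4*pi^2))^(1/3)
r = 1.848976e+07 m = 18489.7601 km
alt = r - R_E = 18489.7601 - 6371 = 12118.7601 km

12118.7601 km


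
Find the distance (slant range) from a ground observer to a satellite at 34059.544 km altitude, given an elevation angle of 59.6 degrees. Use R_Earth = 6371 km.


h = 34059.544 km, el = 59.6 deg
d = -R_E*sin(el) + sqrt((R_E*sin(el))^2 + 2*R_E*h + h^2)
d = -6371.0000*sin(1.0402) + sqrt((6371.0000*0.8625137)^2 + 2*6371.0000*34059.544 + 34059.544^2)
d = 34806.7255 km

34806.7255 km


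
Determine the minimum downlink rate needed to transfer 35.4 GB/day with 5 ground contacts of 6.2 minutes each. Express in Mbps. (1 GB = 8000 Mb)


total contact time = 5 * 6.2 * 60 = 1860.0000 s
data = 35.4 GB = 283200.0000 Mb
rate = 283200.0000 / 1860.0000 = 152.2581 Mbps

152.2581 Mbps


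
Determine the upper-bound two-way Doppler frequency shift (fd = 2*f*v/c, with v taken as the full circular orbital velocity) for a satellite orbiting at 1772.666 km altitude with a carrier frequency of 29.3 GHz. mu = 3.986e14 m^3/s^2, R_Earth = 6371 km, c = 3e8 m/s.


r = 8.143666e+06 m
v = sqrt(mu/r) = 6996.1429 m/s (worst-case radial velocity)
f = 29.3 GHz = 2.93e+10 Hz
fd = 2*f*v/c = 2*2.93e+10*6996.1429/3.0e+08
fd = 1.3665799e+06 Hz

1.3666e+06 Hz


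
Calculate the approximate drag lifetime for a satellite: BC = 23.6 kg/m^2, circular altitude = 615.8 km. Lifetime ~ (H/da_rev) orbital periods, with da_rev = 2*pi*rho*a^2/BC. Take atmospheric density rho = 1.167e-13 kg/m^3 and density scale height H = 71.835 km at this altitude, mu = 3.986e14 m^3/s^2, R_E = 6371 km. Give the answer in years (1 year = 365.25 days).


a = R_E + alt = 6986.8000 km = 6.9868e+06 m
da_rev = 2*pi*rho*a^2/BC = 2*pi*1.167e-13*(6.9868e+06)^2/23.6 = 1.516685 m per revolution
N = H/da_rev = 71835.0000 m / 1.516685 m = 47363.1689 revolutions
P = 2*pi*sqrt(a^3/mu) = 5812.0413 s
lifetime = N*P = 47363.1689 * 5812.0413 = 2.7527669e+08 s = 3186.0728 days
years = 3186.0728 / 365.25 = 8.7230 years

8.7230 years


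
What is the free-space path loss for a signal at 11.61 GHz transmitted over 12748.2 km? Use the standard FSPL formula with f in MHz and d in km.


f = 11.61 GHz = 11610.0000 MHz
d = 12748.2 km
FSPL = 32.44 + 20*log10(11610.0000) + 20*log10(12748.2)
FSPL = 32.44 + 81.2966 + 82.1090
FSPL = 195.8456 dB

195.8456 dB


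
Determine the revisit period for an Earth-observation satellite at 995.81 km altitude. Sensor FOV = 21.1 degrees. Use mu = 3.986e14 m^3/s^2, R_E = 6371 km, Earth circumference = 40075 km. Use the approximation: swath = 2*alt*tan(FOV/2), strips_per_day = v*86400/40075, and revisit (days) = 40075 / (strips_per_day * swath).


swath = 2*995.81*tan(0.1841322) = 370.9230 km
v = sqrt(mu/r) = 7355.7831 m/s = 7.3558 km/s
strips/day = v*86400/40075 = 7.3558*86400/40075 = 15.8588
coverage/day = strips * swath = 15.8588 * 370.9230 = 5882.3768 km
revisit = 40075 / 5882.3768 = 6.8127 days

6.8127 days


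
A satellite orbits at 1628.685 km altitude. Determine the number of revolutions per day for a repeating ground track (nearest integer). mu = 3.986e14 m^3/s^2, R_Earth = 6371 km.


r = 7.999685e+06 m
T = 2*pi*sqrt(r^3/mu) = 7120.6649 s = 118.6777 min
revs/day = 1440 / 118.6777 = 12.1337
Rounded: 12 revolutions per day

12 revolutions per day


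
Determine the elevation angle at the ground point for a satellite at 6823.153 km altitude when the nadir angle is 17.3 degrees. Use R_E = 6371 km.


r = R_E + alt = 13194.1530 km
Law of sines in the satellite / Earth-center / ground-point triangle:
  sin(nadir)/R_E = sin(90 + el)/r  =>  cos(el) = (r/R_E)*sin(nadir)
cos(el) = (13194.1530 / 6371.0000) * sin(17.3 deg) = 0.6158546
el = arccos(0.6158546) = 51.9860 deg
(Earth-central angle = 90 - nadir - el = 20.7140 deg)

51.9860 degrees


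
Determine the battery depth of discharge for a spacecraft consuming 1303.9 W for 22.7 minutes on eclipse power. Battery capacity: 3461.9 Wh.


E_used = P * t / 60 = 1303.9 * 22.7 / 60 = 493.3088 Wh
DOD = E_used / E_total * 100 = 493.3088 / 3461.9 * 100
DOD = 14.2497 %

14.2497 %


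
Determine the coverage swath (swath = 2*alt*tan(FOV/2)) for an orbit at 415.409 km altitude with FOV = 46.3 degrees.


FOV = 46.3 deg = 0.8080874 rad
swath = 2 * alt * tan(FOV/2) = 2 * 415.409 * tan(0.4040437)
swath = 2 * 415.409 * 0.427568
swath = 355.2312 km

355.2312 km


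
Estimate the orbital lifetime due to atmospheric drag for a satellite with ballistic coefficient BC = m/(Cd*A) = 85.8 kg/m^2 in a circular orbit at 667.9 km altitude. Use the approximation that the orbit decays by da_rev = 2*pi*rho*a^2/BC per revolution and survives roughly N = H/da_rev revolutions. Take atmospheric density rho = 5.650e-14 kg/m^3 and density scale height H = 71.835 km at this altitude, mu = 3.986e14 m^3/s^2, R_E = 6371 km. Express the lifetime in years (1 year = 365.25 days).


a = R_E + alt = 7038.9000 km = 7.0389e+06 m
da_rev = 2*pi*rho*a^2/BC = 2*pi*5.650e-14*(7.0389e+06)^2/85.8 = 0.20499847 m per revolution
N = H/da_rev = 71835.0000 m / 0.20499847 m = 350417.2501 revolutions
P = 2*pi*sqrt(a^3/mu) = 5877.1722 s
lifetime = N*P = 350417.2501 * 5877.1722 = 2.0594625e+09 s = 23836.3717 days
years = 23836.3717 / 365.25 = 65.2604 years

65.2604 years


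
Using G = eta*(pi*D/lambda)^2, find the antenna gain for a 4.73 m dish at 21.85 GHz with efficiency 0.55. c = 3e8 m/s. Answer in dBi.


lambda = c/f = 3e8 / 2.185e+10 = 0.01372998 m
G = eta*(pi*D/lambda)^2 = 0.55*(pi*4.73/0.01372998)^2
G = 644236.1482 (linear)
G = 10*log10(644236.1482) = 58.0905 dBi

58.0905 dBi


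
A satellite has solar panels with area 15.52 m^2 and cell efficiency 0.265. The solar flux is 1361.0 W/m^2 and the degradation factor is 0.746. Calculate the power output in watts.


P = area * eta * S * degradation
P = 15.52 * 0.265 * 1361.0 * 0.746
P = 4175.7505 W

4175.7505 W


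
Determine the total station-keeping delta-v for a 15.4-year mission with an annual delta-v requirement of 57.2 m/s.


dV = rate * years = 57.2 * 15.4
dV = 880.8800 m/s

880.8800 m/s


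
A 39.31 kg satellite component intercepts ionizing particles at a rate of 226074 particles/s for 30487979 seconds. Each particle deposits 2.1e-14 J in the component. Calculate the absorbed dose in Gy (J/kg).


Total energy deposited = rate * time * E_per
  = 226074 * 30487979 * 2.1e-14 = 0.1447433 J
Dose = E_total / mass = 0.1447433 / 39.31
Dose = 0.003682099 Gy

0.0037 Gy


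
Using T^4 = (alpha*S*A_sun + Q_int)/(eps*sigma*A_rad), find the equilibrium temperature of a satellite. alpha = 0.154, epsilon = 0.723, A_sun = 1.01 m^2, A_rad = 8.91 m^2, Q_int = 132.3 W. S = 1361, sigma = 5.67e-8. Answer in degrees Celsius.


Numerator = alpha*S*A_sun + Q_int = 0.154*1361*1.01 + 132.3 = 343.9899 W
Denominator = eps*sigma*A_rad = 0.723*5.67e-8*8.91 = 3.6525743e-07 W/K^4
T^4 = 9.4177397e+08 K^4
T = 175.1809 K = -97.9691 C

-97.9691 degrees Celsius


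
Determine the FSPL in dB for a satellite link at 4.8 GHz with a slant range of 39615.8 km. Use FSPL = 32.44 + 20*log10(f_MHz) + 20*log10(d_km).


f = 4.8 GHz = 4800.0000 MHz
d = 39615.8 km
FSPL = 32.44 + 20*log10(4800.0000) + 20*log10(39615.8)
FSPL = 32.44 + 73.6248 + 91.9574
FSPL = 198.0222 dB

198.0222 dB


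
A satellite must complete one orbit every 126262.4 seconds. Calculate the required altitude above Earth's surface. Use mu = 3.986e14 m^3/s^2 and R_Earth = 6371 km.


T = 126262.4 s
r = (mu*T^2/(4*pi^2))^(1/3) = (3.986e14 * 126262.4^2 / (4*pi^2))^(1/3)
r = 5.4397033e+07 m = 54397.0330 km
alt = r - R_E = 54397.0330 - 6371 = 48026.0330 km

48026.0330 km


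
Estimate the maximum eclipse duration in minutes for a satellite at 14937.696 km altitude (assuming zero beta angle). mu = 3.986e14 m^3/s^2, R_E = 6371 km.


r = 21308.6960 km
T = 515.9353 min
Eclipse fraction = arcsin(R_E/r)/pi = arcsin(6371.0000/21308.6960)/pi
= arcsin(0.2989859)/pi = 0.09664836
Eclipse duration = 0.09664836 * 515.9353 = 49.8643 min

49.8643 minutes


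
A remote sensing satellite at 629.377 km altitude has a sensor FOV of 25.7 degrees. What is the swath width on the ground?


FOV = 25.7 deg = 0.4485496 rad
swath = 2 * alt * tan(FOV/2) = 2 * 629.377 * tan(0.2242748)
swath = 2 * 629.377 * 0.2281123
swath = 287.1373 km

287.1373 km


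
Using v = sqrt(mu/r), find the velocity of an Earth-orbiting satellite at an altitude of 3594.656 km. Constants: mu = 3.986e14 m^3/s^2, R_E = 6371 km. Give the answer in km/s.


r = R_E + alt = 6371.0 + 3594.656 = 9965.6560 km = 9.965656e+06 m
v = sqrt(mu/r) = sqrt(3.986e14 / 9.965656e+06) = 6324.3472 m/s = 6.3243 km/s

6.3243 km/s


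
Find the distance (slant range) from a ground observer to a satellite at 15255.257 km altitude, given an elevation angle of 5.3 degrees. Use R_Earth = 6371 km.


h = 15255.257 km, el = 5.3 deg
d = -R_E*sin(el) + sqrt((R_E*sin(el))^2 + 2*R_E*h + h^2)
d = -6371.0000*sin(0.09250245) + sqrt((6371.0000*0.09237059)^2 + 2*6371.0000*15255.257 + 15255.257^2)
d = 20086.4115 km

20086.4115 km


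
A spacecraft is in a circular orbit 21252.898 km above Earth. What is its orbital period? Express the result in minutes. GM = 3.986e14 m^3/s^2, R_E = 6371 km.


r = 27623.8980 km = 2.7623898e+07 m
T = 2*pi*sqrt(r^3/mu) = 2*pi*sqrt(2.1079237e+22 / 3.986e14)
T = 45691.8417 s = 761.5307 min

761.5307 minutes


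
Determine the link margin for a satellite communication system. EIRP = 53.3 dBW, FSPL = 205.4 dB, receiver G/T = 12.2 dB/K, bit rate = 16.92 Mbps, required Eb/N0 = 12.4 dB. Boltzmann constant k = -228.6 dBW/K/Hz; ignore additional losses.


C/N0 = EIRP - FSPL + G/T - k = 53.3 - 205.4 + 12.2 - (-228.6)
C/N0 = 88.7000 dB-Hz
R_b = 16.92 Mbps = 1.692e+07 bps -> 10*log10(R_b) = 72.2840 dB-Hz
Eb/N0 = C/N0 - 10*log10(R_b) = 88.7000 - 72.2840 = 16.4160 dB
Margin = Eb/N0 - Eb/N0_req = 16.4160 - 12.4 = 4.0160 dB (link closes)

4.0160 dB


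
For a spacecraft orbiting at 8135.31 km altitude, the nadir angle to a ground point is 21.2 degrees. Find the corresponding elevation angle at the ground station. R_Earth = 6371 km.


r = R_E + alt = 14506.3100 km
Law of sines in the satellite / Earth-center / ground-point triangle:
  sin(nadir)/R_E = sin(90 + el)/r  =>  cos(el) = (r/R_E)*sin(nadir)
cos(el) = (14506.3100 / 6371.0000) * sin(21.2 deg) = 0.8233932
el = arccos(0.8233932) = 34.5741 deg
(Earth-central angle = 90 - nadir - el = 34.2259 deg)

34.5741 degrees


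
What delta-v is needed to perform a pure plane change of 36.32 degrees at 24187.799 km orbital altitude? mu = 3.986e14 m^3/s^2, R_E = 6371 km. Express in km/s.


r = 30558.7990 km = 3.0558799e+07 m
V = sqrt(mu/r) = 3611.6072 m/s
di = 36.32 deg = 0.6339036 rad
dV = 2*V*sin(di/2) = 2*3611.6072*sin(0.3169518)
dV = 2251.2710 m/s = 2.2513 km/s

2.2513 km/s


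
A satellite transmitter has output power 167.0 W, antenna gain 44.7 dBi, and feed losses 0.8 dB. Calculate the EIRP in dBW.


Pt = 167.0 W = 22.2272 dBW
EIRP = Pt_dBW + Gt - losses = 22.2272 + 44.7 - 0.8 = 66.1272 dBW

66.1272 dBW


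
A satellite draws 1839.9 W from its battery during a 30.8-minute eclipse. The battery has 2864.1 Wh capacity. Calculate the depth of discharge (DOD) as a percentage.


E_used = P * t / 60 = 1839.9 * 30.8 / 60 = 944.4820 Wh
DOD = E_used / E_total * 100 = 944.4820 / 2864.1 * 100
DOD = 32.9766 %

32.9766 %


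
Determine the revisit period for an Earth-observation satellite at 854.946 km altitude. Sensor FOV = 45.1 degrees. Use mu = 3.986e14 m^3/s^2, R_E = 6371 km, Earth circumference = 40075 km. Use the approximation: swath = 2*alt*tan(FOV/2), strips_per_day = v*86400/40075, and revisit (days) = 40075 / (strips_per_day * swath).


swath = 2*854.946*tan(0.3935717) = 710.0093 km
v = sqrt(mu/r) = 7427.1345 m/s = 7.4271 km/s
strips/day = v*86400/40075 = 7.4271*86400/40075 = 16.0126
coverage/day = strips * swath = 16.0126 * 710.0093 = 11369.0852 km
revisit = 40075 / 11369.0852 = 3.5249 days

3.5249 days


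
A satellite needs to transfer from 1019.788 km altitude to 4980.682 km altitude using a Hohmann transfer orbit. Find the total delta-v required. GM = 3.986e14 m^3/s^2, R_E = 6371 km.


r1 = 7390.7880 km = 7.390788e+06 m
r2 = 11351.6820 km = 1.1351682e+07 m
dv1 = sqrt(mu/r1)*(sqrt(2*r2/(r1+r2)) - 1) = 738.8311 m/s
dv2 = sqrt(mu/r2)*(1 - sqrt(2*r1/(r1+r2))) = 663.2648 m/s
total dv = |dv1| + |dv2| = 738.8311 + 663.2648 = 1402.0959 m/s = 1.4021 km/s

1.4021 km/s


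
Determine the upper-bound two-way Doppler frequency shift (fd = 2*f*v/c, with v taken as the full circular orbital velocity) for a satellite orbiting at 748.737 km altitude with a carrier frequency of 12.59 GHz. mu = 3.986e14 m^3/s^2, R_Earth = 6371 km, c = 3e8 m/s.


r = 7.119737e+06 m
v = sqrt(mu/r) = 7482.3268 m/s (worst-case radial velocity)
f = 12.59 GHz = 1.259e+10 Hz
fd = 2*f*v/c = 2*1.259e+10*7482.3268/3.0e+08
fd = 628016.6278 Hz

628016.6278 Hz


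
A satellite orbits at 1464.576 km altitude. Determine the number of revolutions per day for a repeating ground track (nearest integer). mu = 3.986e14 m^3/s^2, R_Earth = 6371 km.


r = 7.835576e+06 m
T = 2*pi*sqrt(r^3/mu) = 6902.6780 s = 115.0446 min
revs/day = 1440 / 115.0446 = 12.5169
Rounded: 13 revolutions per day

13 revolutions per day


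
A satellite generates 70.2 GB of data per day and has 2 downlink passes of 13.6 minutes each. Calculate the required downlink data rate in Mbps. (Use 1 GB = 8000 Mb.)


total contact time = 2 * 13.6 * 60 = 1632.0000 s
data = 70.2 GB = 561600.0000 Mb
rate = 561600.0000 / 1632.0000 = 344.1176 Mbps

344.1176 Mbps


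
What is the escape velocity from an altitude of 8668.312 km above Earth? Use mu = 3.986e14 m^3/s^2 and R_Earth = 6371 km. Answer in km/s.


r = 6371.0 + 8668.312 = 15039.3120 km = 1.5039312e+07 m
v_esc = sqrt(2*mu/r) = sqrt(2*3.986e14 / 1.5039312e+07)
v_esc = 7280.6417 m/s = 7.2806 km/s

7.2806 km/s


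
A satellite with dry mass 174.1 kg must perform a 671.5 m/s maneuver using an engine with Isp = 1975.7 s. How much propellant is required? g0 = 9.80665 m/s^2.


ve = Isp * g0 = 1975.7 * 9.80665 = 19374.998405 m/s
mass ratio = exp(dv/ve) = exp(671.5/19374.998405) = 1.03526566
m_prop = m_dry * (mr - 1) = 174.1 * (1.03526566 - 1)
m_prop = 6.1398 kg

6.1398 kg


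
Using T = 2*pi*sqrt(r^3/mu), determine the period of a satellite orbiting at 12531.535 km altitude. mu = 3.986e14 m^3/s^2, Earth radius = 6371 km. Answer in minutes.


r = 18902.5350 km = 1.8902535e+07 m
T = 2*pi*sqrt(r^3/mu) = 2*pi*sqrt(6.7539859e+21 / 3.986e14)
T = 25863.7383 s = 431.0623 min

431.0623 minutes


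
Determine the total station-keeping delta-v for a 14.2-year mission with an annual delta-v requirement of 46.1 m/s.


dV = rate * years = 46.1 * 14.2
dV = 654.6200 m/s

654.6200 m/s


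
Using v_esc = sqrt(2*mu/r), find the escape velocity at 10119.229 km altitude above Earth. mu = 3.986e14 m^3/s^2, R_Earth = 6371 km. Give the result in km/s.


r = 6371.0 + 10119.229 = 16490.2290 km = 1.6490229e+07 m
v_esc = sqrt(2*mu/r) = sqrt(2*3.986e14 / 1.6490229e+07)
v_esc = 6952.9691 m/s = 6.9530 km/s

6.9530 km/s


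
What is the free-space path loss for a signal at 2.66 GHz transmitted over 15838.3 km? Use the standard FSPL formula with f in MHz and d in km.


f = 2.66 GHz = 2660.0000 MHz
d = 15838.3 km
FSPL = 32.44 + 20*log10(2660.0000) + 20*log10(15838.3)
FSPL = 32.44 + 68.4976 + 83.9942
FSPL = 184.9318 dB

184.9318 dB


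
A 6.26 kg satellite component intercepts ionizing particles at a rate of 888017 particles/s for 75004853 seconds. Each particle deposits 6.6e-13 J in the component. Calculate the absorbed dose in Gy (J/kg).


Total energy deposited = rate * time * E_per
  = 888017 * 75004853 * 6.6e-13 = 43.9597 J
Dose = E_total / mass = 43.9597 / 6.26
Dose = 7.0223 Gy

7.0223 Gy


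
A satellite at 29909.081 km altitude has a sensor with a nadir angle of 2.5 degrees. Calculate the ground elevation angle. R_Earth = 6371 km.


r = R_E + alt = 36280.0810 km
Law of sines in the satellite / Earth-center / ground-point triangle:
  sin(nadir)/R_E = sin(90 + el)/r  =>  cos(el) = (r/R_E)*sin(nadir)
cos(el) = (36280.0810 / 6371.0000) * sin(2.5 deg) = 0.2483935
el = arccos(0.2483935) = 75.6175 deg
(Earth-central angle = 90 - nadir - el = 11.8825 deg)

75.6175 degrees


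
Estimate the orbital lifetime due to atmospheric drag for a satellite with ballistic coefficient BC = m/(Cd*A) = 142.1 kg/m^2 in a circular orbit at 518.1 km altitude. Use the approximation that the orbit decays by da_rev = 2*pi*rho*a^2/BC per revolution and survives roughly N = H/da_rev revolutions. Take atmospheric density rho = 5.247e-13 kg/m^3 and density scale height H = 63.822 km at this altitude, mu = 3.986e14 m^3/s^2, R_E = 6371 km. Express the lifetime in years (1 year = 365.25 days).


a = R_E + alt = 6889.1000 km = 6.8891e+06 m
da_rev = 2*pi*rho*a^2/BC = 2*pi*5.247e-13*(6.8891e+06)^2/142.1 = 1.101088 m per revolution
N = H/da_rev = 63822.0000 m / 1.101088 m = 57962.6960 revolutions
P = 2*pi*sqrt(a^3/mu) = 5690.5593 s
lifetime = N*P = 57962.6960 * 5690.5593 = 3.2984016e+08 s = 3817.5944 days
years = 3817.5944 / 365.25 = 10.4520 years

10.4520 years


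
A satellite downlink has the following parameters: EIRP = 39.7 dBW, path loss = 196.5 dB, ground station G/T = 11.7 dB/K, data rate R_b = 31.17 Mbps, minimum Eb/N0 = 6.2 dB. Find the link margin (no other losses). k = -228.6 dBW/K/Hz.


C/N0 = EIRP - FSPL + G/T - k = 39.7 - 196.5 + 11.7 - (-228.6)
C/N0 = 83.5000 dB-Hz
R_b = 31.17 Mbps = 3.117e+07 bps -> 10*log10(R_b) = 74.9374 dB-Hz
Eb/N0 = C/N0 - 10*log10(R_b) = 83.5000 - 74.9374 = 8.5626 dB
Margin = Eb/N0 - Eb/N0_req = 8.5626 - 6.2 = 2.3626 dB (link closes)

2.3626 dB


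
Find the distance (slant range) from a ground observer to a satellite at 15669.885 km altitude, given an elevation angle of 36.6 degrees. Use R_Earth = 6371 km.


h = 15669.885 km, el = 36.6 deg
d = -R_E*sin(el) + sqrt((R_E*sin(el))^2 + 2*R_E*h + h^2)
d = -6371.0000*sin(0.6387905) + sqrt((6371.0000*0.5962249)^2 + 2*6371.0000*15669.885 + 15669.885^2)
d = 17640.6664 km

17640.6664 km


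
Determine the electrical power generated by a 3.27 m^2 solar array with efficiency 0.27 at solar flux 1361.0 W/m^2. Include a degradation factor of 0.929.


P = area * eta * S * degradation
P = 3.27 * 0.27 * 1361.0 * 0.929
P = 1116.3114 W

1116.3114 W


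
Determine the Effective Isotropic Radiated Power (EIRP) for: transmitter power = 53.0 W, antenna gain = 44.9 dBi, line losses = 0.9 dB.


Pt = 53.0 W = 17.2428 dBW
EIRP = Pt_dBW + Gt - losses = 17.2428 + 44.9 - 0.9 = 61.2428 dBW

61.2428 dBW


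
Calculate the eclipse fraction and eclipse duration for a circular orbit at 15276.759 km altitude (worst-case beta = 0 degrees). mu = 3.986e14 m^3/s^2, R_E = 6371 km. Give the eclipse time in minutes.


r = 21647.7590 km
T = 528.2985 min
Eclipse fraction = arcsin(R_E/r)/pi = arcsin(6371.0000/21647.7590)/pi
= arcsin(0.294303)/pi = 0.09508748
Eclipse duration = 0.09508748 * 528.2985 = 50.2346 min

50.2346 minutes
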